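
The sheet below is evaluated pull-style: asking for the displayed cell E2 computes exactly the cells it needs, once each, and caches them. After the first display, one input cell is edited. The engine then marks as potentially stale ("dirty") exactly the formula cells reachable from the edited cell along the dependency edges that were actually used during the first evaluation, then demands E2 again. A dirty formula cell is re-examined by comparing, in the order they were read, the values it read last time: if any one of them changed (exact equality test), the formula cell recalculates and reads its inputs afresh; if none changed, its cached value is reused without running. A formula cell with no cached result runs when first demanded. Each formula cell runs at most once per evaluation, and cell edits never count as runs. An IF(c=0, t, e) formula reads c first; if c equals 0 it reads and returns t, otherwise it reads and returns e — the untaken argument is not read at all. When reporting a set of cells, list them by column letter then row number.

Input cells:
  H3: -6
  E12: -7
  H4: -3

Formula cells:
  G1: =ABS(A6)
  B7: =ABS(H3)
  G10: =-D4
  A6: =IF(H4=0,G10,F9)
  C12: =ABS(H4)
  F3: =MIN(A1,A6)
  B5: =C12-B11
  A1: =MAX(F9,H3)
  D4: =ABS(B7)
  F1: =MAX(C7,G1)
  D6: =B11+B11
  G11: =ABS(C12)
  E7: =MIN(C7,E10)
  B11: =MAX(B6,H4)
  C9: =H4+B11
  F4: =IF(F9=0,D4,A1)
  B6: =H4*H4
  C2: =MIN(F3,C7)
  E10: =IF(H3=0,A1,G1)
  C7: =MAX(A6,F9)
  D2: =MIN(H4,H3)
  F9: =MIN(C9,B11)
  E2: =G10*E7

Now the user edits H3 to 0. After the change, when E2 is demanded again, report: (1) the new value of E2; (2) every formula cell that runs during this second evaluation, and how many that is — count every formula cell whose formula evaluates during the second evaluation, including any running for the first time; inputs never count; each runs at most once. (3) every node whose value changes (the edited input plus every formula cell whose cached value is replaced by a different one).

Demanding E2 again yields 0.
6 formula cells run: A1, B7, D4, E2, E10, G10.
The nodes whose values change: B7, D4, E2, G10, H3.
Note the branch switch — A1 had no cache and runs now for the first time.

First demand of the output computes:
  B6 = -3 * -3 = 9
  B7 = ABS(-6) = 6
  B11 = MAX(9, -3) = 9
  C9 = -3 + 9 = 6
  D4 = ABS(6) = 6
  F9 = MIN(6, 9) = 6
  G10 = -(6) = -6
  A6 = IF(H4=0: H4=-3 -> else branch F9) = 6
  C7 = MAX(6, 6) = 6
  G1 = ABS(6) = 6
  E10 = IF(H3=0: H3=-6 -> else branch G1) = 6
  E7 = MIN(6, 6) = 6
  E2 = -6 * 6 = -36

After the edit, cleaning proceeds:
  A1: had never run; runs now, result 6.
  B7: a read changed (H3 -6->0) — executes, giving 0.
  D4: a read changed (B7 6->0) — executes, giving 0.
  E10: a read changed (H3 -6->0) — executes, giving 6 — identical to its old value.
  E7: dirty, but its reads are unchanged (C7 unchanged, E10 unchanged); cached 6 stands.
  G10: a read changed (D4 6->0) — executes, giving 0.
  E2: a read changed (G10 -6->0) — executes, giving 0.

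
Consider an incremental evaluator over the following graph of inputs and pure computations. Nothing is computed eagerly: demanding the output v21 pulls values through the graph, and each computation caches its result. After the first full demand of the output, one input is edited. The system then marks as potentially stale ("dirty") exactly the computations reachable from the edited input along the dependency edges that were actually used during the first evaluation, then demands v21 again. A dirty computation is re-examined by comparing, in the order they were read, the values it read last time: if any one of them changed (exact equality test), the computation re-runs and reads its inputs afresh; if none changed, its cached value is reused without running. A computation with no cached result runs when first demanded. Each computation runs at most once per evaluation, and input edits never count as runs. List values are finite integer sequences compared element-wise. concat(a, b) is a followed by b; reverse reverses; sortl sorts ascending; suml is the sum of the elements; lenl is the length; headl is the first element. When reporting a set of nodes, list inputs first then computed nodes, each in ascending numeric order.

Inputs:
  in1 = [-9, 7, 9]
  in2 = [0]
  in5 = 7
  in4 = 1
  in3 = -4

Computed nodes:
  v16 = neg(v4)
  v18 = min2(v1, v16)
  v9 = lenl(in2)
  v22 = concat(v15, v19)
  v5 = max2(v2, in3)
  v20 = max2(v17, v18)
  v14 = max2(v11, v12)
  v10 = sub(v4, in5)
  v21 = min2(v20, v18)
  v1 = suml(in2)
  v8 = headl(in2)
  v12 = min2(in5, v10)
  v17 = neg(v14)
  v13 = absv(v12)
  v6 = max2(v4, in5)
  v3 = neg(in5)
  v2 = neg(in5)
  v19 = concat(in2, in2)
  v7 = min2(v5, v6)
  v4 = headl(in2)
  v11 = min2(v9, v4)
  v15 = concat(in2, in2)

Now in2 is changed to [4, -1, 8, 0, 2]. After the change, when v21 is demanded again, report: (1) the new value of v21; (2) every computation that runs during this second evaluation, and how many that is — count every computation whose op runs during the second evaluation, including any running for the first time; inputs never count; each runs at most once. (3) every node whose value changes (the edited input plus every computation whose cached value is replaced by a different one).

v21 now evaluates to -4.
Run set: v1, v4, v9, v10, v11, v12, v14, v16, v17, v18, v20, v21 (12 run).
Changed values: in2, v1, v4, v9, v10, v11, v12, v14, v16, v17, v18, v20, v21.

Initial pass — values computed on the first demand:
  v1 = suml([0]) = 0
  v4 = headl([0]) = 0
  v9 = lenl([0]) = 1
  v10 = sub(0, 7) = -7
  v11 = min2(1, 0) = 0
  v12 = min2(7, -7) = -7
  v14 = max2(0, -7) = 0
  v16 = neg(0) = 0
  v17 = neg(0) = 0
  v18 = min2(0, 0) = 0
  v20 = max2(0, 0) = 0
  v21 = min2(0, 0) = 0

Second demand — change propagation:
  v1: re-runs because in2 [0]->[4, -1, 8, 0, 2]; new result 13.
  v4: re-runs because in2 [0]->[4, -1, 8, 0, 2]; new result 4.
  v9: re-runs because in2 [0]->[4, -1, 8, 0, 2]; new result 5.
  v10: re-runs because v4 0->4; new result -3.
  v11: re-runs because v9 1->5; v4 0->4; new result 4.
  v12: re-runs because v10 -7->-3; new result -3.
  v14: re-runs because v11 0->4; v12 -7->-3; new result 4.
  v16: re-runs because v4 0->4; new result -4.
  v17: re-runs because v14 0->4; new result -4.
  v18: re-runs because v1 0->13; v16 0->-4; new result -4.
  v20: re-runs because v17 0->-4; v18 0->-4; new result -4.
  v21: re-runs because v20 0->-4; v18 0->-4; new result -4.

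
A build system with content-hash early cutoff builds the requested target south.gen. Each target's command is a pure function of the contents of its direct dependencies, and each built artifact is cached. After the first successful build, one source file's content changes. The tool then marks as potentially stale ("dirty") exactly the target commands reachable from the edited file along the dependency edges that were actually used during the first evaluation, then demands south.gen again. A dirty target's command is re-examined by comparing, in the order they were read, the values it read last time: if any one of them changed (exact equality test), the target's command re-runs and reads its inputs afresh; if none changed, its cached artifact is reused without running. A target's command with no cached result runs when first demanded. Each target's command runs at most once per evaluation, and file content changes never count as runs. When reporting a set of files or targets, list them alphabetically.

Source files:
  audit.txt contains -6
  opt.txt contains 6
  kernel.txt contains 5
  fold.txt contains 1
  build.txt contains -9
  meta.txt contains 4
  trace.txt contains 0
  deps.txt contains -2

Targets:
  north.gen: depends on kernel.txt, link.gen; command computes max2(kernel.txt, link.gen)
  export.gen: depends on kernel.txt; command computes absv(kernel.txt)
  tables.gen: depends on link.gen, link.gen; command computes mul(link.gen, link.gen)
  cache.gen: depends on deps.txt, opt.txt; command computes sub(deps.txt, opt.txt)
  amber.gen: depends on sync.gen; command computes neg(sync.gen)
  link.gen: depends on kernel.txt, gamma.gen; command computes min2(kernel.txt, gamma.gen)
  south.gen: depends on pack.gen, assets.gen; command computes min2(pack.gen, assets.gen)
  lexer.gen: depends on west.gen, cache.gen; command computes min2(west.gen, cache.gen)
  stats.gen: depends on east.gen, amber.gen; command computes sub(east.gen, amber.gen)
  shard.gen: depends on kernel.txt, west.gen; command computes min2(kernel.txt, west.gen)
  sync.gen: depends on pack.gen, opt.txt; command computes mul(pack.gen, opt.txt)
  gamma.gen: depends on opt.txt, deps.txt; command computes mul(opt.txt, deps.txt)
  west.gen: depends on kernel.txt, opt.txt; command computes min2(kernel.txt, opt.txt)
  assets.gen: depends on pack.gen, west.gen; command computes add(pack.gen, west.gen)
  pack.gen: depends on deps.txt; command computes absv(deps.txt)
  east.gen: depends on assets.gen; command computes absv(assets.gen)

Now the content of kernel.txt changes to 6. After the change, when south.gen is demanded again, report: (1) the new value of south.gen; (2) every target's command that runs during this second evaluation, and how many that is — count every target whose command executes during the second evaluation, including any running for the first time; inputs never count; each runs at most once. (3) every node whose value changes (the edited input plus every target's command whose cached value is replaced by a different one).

New value of south.gen: 2.
Target commands that run: assets.gen, south.gen, west.gen — 3 in total.
Values that change: assets.gen, kernel.txt, west.gen.

First evaluation (everything demanded from the output):
  pack.gen = absv(-2) = 2
  west.gen = min2(5, 6) = 5
  assets.gen = add(2, 5) = 7
  south.gen = min2(2, 7) = 2

Propagation after the edit:
  west.gen: runs — kernel.txt 5->6; result 6.
  assets.gen: runs — west.gen 5->6; result 8.
  south.gen: runs — assets.gen 7->8; result 2 (same value as before).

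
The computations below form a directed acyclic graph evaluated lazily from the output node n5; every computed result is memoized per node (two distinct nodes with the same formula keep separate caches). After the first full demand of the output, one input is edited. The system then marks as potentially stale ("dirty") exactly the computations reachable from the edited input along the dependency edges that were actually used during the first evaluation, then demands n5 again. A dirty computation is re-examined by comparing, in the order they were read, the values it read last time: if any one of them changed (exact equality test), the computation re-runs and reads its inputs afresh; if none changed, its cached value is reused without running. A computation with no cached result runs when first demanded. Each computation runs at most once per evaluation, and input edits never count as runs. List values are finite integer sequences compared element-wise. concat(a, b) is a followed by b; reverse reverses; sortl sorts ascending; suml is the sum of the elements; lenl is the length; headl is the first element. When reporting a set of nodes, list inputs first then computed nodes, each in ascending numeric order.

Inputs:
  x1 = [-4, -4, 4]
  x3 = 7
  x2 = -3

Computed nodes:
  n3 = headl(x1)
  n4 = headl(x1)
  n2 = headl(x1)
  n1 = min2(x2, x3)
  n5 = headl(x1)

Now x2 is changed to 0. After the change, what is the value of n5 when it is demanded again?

First demand of the output computes:
  n5 = headl([-4, -4, 4]) = -4

After the edit, cleaning proceeds:
  x2 only reaches undemanded nodes; the second demand re-runs nothing.

Note the shortcut — x2 feeds only undemanded nodes, so no recomputation happens.

Demanding n5 again yields -4.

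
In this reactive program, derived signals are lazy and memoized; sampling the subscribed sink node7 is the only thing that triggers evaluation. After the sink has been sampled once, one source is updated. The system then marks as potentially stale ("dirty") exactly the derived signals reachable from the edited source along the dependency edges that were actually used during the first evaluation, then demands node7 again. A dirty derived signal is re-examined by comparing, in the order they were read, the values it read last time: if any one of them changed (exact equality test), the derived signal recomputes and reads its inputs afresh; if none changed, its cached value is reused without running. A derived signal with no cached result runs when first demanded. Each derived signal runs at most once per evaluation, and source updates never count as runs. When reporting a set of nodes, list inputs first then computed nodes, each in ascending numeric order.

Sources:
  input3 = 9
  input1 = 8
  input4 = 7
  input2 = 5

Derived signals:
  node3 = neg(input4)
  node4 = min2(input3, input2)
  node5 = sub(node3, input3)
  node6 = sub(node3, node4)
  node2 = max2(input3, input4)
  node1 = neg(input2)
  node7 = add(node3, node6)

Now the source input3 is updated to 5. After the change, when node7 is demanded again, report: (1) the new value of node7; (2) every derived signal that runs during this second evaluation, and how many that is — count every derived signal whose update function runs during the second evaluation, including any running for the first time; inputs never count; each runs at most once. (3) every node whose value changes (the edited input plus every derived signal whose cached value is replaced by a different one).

Demanding node7 again yields -19.
1 derived signals run: node4.
The nodes whose values change: input3.
Note the absorption at node4: it re-runs yet its value is the same, leaving the output's value untouched.

First demand of the output computes:
  node3 = neg(7) = -7
  node4 = min2(9, 5) = 5
  node6 = sub(-7, 5) = -12
  node7 = add(-7, -12) = -19

After the edit, cleaning proceeds:
  node4: a read changed (input3 9->5) — executes, giving 5 — identical to its old value.
  node6: dirty, but its reads are unchanged (node3 unchanged, node4 unchanged); cached -12 stands.
  node7: dirty, but its reads are unchanged (node3 unchanged, node6 unchanged); cached -19 stands.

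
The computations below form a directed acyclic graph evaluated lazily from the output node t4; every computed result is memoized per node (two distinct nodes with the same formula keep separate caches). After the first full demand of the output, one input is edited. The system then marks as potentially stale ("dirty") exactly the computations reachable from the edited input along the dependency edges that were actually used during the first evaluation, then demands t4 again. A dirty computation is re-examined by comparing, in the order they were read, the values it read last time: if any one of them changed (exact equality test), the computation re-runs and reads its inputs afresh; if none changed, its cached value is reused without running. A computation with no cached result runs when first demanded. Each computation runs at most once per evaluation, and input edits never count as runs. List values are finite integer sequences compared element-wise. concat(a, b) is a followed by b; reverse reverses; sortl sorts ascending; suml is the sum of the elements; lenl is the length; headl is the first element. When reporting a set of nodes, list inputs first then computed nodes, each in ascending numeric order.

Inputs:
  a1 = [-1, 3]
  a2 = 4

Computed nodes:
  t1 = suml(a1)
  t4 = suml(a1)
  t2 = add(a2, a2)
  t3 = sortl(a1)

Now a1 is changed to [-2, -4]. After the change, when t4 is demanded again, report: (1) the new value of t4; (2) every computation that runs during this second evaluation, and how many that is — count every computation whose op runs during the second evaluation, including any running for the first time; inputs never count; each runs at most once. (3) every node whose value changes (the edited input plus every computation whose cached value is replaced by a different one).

Demanding t4 again yields -6.
1 computations run: t4.
The nodes whose values change: a1, t4.

First demand of the output computes:
  t4 = suml([-1, 3]) = 2

After the edit, cleaning proceeds:
  t4: a read changed (a1 [-1, 3]->[-2, -4]) — executes, giving -6.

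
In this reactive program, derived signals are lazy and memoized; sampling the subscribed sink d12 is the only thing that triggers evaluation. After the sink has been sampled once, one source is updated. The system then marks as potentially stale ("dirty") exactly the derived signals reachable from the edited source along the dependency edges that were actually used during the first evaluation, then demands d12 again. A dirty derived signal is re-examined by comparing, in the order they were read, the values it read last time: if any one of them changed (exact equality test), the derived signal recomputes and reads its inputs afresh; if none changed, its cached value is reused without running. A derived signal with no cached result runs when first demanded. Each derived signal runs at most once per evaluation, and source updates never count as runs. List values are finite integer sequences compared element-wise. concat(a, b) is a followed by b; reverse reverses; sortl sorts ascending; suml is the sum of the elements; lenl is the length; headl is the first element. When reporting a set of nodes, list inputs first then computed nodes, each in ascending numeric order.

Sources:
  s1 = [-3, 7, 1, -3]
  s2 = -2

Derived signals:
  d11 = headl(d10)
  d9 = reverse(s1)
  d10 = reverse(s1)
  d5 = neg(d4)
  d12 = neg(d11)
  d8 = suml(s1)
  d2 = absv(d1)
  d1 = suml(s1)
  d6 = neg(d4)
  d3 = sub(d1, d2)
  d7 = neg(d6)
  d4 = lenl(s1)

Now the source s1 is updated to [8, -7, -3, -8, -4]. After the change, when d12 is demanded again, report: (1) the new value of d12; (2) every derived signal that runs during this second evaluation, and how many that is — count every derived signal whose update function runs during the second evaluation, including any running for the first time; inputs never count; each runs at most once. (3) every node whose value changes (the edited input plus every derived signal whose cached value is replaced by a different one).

Demanding d12 again yields 4.
3 derived signals run: d10, d11, d12.
The nodes whose values change: s1, d10, d11, d12.

First demand of the output computes:
  d10 = reverse([-3, 7, 1, -3]) = [-3, 1, 7, -3]
  d11 = headl([-3, 1, 7, -3]) = -3
  d12 = neg(-3) = 3

After the edit, cleaning proceeds:
  d10: a read changed (s1 [-3, 7, 1, -3]->[8, -7, -3, -8, -4]) — executes, giving [-4, -8, -3, -7, 8].
  d11: a read changed (d10 [-3, 1, 7, -3]->[-4, -8, -3, -7, 8]) — executes, giving -4.
  d12: a read changed (d11 -3->-4) — executes, giving 4.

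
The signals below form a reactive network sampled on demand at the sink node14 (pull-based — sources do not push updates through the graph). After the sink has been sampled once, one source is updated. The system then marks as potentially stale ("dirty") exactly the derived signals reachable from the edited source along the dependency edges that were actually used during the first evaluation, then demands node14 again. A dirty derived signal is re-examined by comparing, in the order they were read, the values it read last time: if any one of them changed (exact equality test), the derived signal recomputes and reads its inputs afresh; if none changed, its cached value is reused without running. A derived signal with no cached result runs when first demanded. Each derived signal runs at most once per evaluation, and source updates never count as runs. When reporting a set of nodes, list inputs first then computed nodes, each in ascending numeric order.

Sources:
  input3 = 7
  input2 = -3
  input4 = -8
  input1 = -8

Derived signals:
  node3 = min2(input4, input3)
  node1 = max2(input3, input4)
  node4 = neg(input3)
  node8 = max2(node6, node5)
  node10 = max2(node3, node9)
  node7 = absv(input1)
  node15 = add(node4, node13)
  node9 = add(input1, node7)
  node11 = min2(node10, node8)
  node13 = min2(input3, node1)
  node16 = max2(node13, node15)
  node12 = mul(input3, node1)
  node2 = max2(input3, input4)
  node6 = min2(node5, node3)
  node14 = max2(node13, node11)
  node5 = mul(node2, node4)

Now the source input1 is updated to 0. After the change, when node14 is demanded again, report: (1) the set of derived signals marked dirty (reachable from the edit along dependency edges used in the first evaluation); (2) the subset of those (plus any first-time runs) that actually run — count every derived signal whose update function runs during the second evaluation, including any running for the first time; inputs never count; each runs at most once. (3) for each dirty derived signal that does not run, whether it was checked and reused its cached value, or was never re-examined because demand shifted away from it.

Dirty set: node7, node9, node10, node11, node14.
Run set: node7, node9 (2 run).
Re-examined without running (cache reused): node10, node11, node14.
The important point: node9 recomputes to an identical value, and the output ends up unchanged.

Initial pass — values computed on the first demand:
  node1 = max2(7, -8) = 7
  node2 = max2(7, -8) = 7
  node3 = min2(-8, 7) = -8
  node4 = neg(7) = -7
  node5 = mul(7, -7) = -49
  node6 = min2(-49, -8) = -49
  node7 = absv(-8) = 8
  node8 = max2(-49, -49) = -49
  node9 = add(-8, 8) = 0
  node10 = max2(-8, 0) = 0
  node11 = min2(0, -49) = -49
  node13 = min2(7, 7) = 7
  node14 = max2(7, -49) = 7

Second demand — change propagation:
  node7: re-runs because input1 -8->0; new result 0.
  node9: re-runs because input1 -8->0; node7 8->0; new result 0 (unchanged).
  node10: re-examined; everything it read last time is the same (node3 unchanged, node9 unchanged) — cache 0 kept, no run.
  node11: re-examined; everything it read last time is the same (node10 unchanged, node8 unchanged) — cache -49 kept, no run.
  node14: re-examined; everything it read last time is the same (node13 unchanged, node11 unchanged) — cache 7 kept, no run.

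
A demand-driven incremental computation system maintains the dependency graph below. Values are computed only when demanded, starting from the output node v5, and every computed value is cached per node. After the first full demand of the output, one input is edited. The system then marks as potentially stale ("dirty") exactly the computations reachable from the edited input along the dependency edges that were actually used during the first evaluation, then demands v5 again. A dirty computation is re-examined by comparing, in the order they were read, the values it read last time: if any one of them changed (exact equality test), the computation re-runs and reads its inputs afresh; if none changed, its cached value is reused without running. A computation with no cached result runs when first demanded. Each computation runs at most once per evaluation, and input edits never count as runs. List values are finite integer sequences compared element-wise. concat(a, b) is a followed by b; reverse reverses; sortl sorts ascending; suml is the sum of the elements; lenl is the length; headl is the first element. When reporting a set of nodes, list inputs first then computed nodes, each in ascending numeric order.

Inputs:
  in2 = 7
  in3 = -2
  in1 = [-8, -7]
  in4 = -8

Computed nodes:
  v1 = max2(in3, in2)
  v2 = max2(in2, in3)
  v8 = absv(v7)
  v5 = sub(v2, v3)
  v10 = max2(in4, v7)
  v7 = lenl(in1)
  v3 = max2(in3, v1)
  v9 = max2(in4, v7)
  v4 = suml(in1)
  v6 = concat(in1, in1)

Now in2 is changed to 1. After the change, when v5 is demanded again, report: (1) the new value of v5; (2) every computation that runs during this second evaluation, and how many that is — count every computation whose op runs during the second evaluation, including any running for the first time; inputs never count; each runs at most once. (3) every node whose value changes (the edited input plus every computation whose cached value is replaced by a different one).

New value of v5: 0.
Computations that run: v1, v2, v3, v5 — 4 in total.
Values that change: in2, v1, v2, v3.

First evaluation (everything demanded from the output):
  v1 = max2(-2, 7) = 7
  v2 = max2(7, -2) = 7
  v3 = max2(-2, 7) = 7
  v5 = sub(7, 7) = 0

Propagation after the edit:
  v1: runs — in2 7->1; result 1.
  v2: runs — in2 7->1; result 1.
  v3: runs — v1 7->1; result 1.
  v5: runs — v2 7->1; v3 7->1; result 0 (same value as before).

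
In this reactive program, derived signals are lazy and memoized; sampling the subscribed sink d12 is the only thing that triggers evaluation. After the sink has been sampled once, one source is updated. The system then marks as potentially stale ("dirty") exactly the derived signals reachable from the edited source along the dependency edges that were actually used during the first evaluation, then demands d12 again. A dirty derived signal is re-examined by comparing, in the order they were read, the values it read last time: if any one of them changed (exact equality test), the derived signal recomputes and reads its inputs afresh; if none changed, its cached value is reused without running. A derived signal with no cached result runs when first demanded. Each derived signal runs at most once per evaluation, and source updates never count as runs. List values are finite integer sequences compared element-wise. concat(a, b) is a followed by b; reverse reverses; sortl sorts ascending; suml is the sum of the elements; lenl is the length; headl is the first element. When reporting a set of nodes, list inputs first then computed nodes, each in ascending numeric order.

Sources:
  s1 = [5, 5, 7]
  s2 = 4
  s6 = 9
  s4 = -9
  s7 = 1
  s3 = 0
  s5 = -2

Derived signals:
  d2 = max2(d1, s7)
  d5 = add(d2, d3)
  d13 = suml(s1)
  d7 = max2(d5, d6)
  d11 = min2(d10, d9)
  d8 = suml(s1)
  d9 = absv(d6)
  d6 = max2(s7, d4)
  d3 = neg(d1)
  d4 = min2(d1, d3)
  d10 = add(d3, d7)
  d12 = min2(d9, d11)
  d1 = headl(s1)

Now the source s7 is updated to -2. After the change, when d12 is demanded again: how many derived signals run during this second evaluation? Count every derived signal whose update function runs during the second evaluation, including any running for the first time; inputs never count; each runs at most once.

First demand of the output computes:
  d1 = headl([5, 5, 7]) = 5
  d2 = max2(5, 1) = 5
  d3 = neg(5) = -5
  d4 = min2(5, -5) = -5
  d5 = add(5, -5) = 0
  d6 = max2(1, -5) = 1
  d7 = max2(0, 1) = 1
  d9 = absv(1) = 1
  d10 = add(-5, 1) = -4
  d11 = min2(-4, 1) = -4
  d12 = min2(1, -4) = -4

After the edit, cleaning proceeds:
  d2: a read changed (s7 1->-2) — executes, giving 5 — identical to its old value.
  d5: dirty, but its reads are unchanged (d2 unchanged, d3 unchanged); cached 0 stands.
  d6: a read changed (s7 1->-2) — executes, giving -2.
  d7: a read changed (d6 1->-2) — executes, giving 0.
  d9: a read changed (d6 1->-2) — executes, giving 2.
  d10: a read changed (d7 1->0) — executes, giving -5.
  d11: a read changed (d10 -4->-5; d9 1->2) — executes, giving -5.
  d12: a read changed (d9 1->2; d11 -4->-5) — executes, giving -5.

Note where the cutoff bites: d5 is checked, finds nothing changed, and keeps its cache.

7 derived signals run: d2, d6, d7, d9, d10, d11, d12.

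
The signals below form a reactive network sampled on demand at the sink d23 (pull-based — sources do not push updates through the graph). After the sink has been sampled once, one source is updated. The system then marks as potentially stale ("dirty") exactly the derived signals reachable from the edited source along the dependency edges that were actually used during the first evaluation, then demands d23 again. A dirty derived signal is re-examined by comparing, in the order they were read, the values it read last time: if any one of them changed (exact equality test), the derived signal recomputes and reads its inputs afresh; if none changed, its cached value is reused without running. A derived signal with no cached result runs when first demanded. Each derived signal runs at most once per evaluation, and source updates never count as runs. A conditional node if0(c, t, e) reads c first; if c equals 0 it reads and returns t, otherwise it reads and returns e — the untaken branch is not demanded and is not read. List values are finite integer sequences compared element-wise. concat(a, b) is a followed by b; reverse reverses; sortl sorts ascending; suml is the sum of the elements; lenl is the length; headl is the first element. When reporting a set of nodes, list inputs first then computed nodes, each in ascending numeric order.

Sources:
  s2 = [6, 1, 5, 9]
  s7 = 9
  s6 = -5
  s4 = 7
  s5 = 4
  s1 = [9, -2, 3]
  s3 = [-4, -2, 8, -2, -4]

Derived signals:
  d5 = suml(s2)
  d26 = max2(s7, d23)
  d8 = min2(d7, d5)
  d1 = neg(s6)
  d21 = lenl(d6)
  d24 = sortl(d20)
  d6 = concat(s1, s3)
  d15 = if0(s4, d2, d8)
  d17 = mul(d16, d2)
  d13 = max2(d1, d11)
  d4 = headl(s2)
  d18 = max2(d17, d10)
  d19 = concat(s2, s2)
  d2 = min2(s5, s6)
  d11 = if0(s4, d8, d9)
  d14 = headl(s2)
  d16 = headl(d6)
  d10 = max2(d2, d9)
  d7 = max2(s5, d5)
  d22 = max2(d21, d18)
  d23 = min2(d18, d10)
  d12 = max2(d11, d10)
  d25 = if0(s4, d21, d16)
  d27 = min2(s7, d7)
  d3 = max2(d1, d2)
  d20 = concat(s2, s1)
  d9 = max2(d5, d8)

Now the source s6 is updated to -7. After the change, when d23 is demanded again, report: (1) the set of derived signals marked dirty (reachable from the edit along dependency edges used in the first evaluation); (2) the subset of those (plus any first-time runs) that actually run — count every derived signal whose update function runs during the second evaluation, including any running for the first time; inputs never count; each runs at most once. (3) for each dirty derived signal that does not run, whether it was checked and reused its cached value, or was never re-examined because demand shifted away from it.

Dirty set: d2, d10, d17, d18, d23.
Run set: d2, d10, d17, d18 (4 run).
Re-examined without running (cache reused): d23.
The important point: at d23 every value read last time is unchanged, so the dirty flag clears without a run.

Initial pass — values computed on the first demand:
  d2 = min2(4, -5) = -5
  d5 = suml([6, 1, 5, 9]) = 21
  d6 = concat([9, -2, 3], [-4, -2, 8, -2, -4]) = [9, -2, 3, -4, -2, 8, -2, -4]
  d7 = max2(4, 21) = 21
  d8 = min2(21, 21) = 21
  d9 = max2(21, 21) = 21
  d10 = max2(-5, 21) = 21
  d16 = headl([9, -2, 3, -4, -2, 8, -2, -4]) = 9
  d17 = mul(9, -5) = -45
  d18 = max2(-45, 21) = 21
  d23 = min2(21, 21) = 21

Second demand — change propagation:
  d2: re-runs because s6 -5->-7; new result -7.
  d10: re-runs because d2 -5->-7; new result 21 (unchanged).
  d17: re-runs because d2 -5->-7; new result -63.
  d18: re-runs because d17 -45->-63; new result 21 (unchanged).
  d23: re-examined; everything it read last time is the same (d18 unchanged, d10 unchanged) — cache 21 kept, no run.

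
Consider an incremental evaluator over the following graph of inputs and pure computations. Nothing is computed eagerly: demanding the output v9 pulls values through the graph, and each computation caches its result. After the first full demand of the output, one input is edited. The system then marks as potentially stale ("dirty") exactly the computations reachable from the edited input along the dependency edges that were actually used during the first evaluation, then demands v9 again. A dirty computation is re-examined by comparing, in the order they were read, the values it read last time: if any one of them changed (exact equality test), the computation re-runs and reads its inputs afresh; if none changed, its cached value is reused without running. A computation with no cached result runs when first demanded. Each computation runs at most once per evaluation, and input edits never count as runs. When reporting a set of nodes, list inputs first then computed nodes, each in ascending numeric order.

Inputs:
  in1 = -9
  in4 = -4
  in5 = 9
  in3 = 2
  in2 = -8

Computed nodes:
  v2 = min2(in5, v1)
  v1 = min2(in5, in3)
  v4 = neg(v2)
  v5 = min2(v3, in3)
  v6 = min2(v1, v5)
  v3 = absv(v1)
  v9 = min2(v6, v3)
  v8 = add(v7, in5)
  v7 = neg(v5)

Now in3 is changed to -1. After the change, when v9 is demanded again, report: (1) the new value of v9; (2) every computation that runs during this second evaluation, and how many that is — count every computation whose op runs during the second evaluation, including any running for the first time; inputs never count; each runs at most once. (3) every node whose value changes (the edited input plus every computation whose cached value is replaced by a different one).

Initial pass — values computed on the first demand:
  v1 = min2(9, 2) = 2
  v3 = absv(2) = 2
  v5 = min2(2, 2) = 2
  v6 = min2(2, 2) = 2
  v9 = min2(2, 2) = 2

Second demand — change propagation:
  v1: re-runs because in3 2->-1; new result -1.
  v3: re-runs because v1 2->-1; new result 1.
  v5: re-runs because v3 2->1; in3 2->-1; new result -1.
  v6: re-runs because v1 2->-1; v5 2->-1; new result -1.
  v9: re-runs because v6 2->-1; v3 2->1; new result -1.

v9 now evaluates to -1.
Run set: v1, v3, v5, v6, v9 (5 run).
Changed values: in3, v1, v3, v5, v6, v9.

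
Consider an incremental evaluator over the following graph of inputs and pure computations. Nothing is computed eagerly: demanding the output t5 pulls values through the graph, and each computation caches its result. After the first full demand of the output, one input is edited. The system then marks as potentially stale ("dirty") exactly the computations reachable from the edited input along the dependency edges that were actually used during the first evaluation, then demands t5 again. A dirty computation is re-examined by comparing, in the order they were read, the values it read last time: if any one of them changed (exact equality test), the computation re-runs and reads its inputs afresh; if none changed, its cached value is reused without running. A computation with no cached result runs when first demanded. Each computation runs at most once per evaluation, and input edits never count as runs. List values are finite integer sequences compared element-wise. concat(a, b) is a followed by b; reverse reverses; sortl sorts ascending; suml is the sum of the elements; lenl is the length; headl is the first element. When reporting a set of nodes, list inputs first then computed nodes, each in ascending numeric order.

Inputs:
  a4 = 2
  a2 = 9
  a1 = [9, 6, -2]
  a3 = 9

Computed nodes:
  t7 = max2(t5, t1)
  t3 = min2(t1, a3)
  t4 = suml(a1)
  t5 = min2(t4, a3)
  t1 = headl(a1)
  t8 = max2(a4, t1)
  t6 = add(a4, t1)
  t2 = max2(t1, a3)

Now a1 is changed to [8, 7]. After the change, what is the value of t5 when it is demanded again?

t5 now evaluates to 9.

Initial pass — values computed on the first demand:
  t4 = suml([9, 6, -2]) = 13
  t5 = min2(13, 9) = 9

Second demand — change propagation:
  t4: re-runs because a1 [9, 6, -2]->[8, 7]; new result 15.
  t5: re-runs because t4 13->15; new result 9 (unchanged).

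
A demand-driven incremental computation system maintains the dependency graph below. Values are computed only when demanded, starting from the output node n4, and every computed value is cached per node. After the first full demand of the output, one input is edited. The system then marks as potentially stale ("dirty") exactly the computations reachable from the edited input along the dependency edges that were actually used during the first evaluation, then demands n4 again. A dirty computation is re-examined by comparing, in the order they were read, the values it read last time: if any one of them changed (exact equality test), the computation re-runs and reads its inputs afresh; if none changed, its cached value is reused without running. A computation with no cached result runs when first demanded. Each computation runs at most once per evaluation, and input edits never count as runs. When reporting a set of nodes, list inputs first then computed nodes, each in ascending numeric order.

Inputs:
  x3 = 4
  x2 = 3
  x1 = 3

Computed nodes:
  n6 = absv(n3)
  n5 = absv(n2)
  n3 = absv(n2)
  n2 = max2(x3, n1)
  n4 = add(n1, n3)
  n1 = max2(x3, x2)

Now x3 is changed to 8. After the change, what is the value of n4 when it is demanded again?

New value of n4: 16.

First evaluation (everything demanded from the output):
  n1 = max2(4, 3) = 4
  n2 = max2(4, 4) = 4
  n3 = absv(4) = 4
  n4 = add(4, 4) = 8

Propagation after the edit:
  n1: runs — x3 4->8; result 8.
  n2: runs — x3 4->8; n1 4->8; result 8.
  n3: runs — n2 4->8; result 8.
  n4: runs — n1 4->8; n3 4->8; result 16.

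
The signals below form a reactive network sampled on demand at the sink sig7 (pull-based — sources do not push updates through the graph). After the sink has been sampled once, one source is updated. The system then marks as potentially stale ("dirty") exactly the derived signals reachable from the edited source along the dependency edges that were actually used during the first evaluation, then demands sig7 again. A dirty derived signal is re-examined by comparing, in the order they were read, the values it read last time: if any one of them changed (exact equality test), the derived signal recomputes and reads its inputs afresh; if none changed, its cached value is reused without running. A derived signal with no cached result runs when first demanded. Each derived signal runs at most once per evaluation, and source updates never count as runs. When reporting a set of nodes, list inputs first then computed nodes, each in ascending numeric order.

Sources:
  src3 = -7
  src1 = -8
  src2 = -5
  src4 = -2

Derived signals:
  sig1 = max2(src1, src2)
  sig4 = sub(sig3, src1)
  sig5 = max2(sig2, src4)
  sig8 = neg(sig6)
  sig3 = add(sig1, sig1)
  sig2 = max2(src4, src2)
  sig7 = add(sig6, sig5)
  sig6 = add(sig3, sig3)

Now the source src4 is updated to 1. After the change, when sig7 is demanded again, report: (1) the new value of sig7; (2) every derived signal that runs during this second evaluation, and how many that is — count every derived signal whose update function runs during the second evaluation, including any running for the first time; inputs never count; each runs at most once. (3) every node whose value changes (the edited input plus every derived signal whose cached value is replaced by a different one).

Initial pass — values computed on the first demand:
  sig1 = max2(-8, -5) = -5
  sig2 = max2(-2, -5) = -2
  sig3 = add(-5, -5) = -10
  sig5 = max2(-2, -2) = -2
  sig6 = add(-10, -10) = -20
  sig7 = add(-20, -2) = -22

Second demand — change propagation:
  sig2: re-runs because src4 -2->1; new result 1.
  sig5: re-runs because sig2 -2->1; src4 -2->1; new result 1.
  sig7: re-runs because sig5 -2->1; new result -19.

sig7 now evaluates to -19.
Run set: sig2, sig5, sig7 (3 run).
Changed values: src4, sig2, sig5, sig7.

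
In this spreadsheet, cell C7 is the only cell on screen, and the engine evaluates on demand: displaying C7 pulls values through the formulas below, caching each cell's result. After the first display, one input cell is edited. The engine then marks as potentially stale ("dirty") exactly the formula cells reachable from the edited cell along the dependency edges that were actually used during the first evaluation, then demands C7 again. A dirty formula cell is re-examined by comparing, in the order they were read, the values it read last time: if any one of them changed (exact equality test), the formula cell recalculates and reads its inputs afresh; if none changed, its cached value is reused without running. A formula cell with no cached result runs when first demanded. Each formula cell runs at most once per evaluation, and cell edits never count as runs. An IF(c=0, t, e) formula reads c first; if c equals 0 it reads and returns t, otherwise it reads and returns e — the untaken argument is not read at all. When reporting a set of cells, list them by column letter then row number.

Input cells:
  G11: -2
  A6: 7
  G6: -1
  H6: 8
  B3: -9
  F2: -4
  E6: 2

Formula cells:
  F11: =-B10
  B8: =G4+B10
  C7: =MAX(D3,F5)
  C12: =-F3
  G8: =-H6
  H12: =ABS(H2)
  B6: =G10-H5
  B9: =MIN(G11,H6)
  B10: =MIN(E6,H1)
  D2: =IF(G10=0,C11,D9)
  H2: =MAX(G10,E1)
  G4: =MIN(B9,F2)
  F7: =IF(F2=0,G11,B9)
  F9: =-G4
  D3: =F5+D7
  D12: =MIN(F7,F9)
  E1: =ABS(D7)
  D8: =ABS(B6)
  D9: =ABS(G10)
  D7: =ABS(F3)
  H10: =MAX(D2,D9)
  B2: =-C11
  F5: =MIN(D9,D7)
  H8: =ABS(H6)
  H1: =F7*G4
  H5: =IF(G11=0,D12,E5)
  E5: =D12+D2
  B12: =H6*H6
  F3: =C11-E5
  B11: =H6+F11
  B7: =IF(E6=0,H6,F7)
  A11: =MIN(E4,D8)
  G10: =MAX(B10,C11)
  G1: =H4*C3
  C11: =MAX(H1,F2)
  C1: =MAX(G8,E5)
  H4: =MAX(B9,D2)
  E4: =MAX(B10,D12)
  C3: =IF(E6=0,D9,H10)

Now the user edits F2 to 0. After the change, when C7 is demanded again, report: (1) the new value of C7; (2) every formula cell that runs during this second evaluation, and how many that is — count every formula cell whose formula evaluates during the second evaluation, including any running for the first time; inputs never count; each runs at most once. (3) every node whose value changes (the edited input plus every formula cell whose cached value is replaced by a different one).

Initial pass — values computed on the first demand:
  B9 = MIN(-2, 8) = -2
  F7 = IF(F2=0: F2=-4 -> else branch B9) = -2
  G4 = MIN(-2, -4) = -4
  F9 = -(-4) = 4
  D12 = MIN(-2, 4) = -2
  H1 = -2 * -4 = 8
  B10 = MIN(2, 8) = 2
  C11 = MAX(8, -4) = 8
  G10 = MAX(2, 8) = 8
  D9 = ABS(8) = 8
  D2 = IF(G10=0: G10=8 -> else branch D9) = 8
  E5 = -2 + 8 = 6
  F3 = 8 - 6 = 2
  D7 = ABS(2) = 2
  F5 = MIN(8, 2) = 2
  D3 = 2 + 2 = 4
  C7 = MAX(4, 2) = 4

Second demand — change propagation:
  F7: re-runs because F2 -4->0; new result -2 (unchanged).
  G4: re-runs because F2 -4->0; new result -2.
  F9: re-runs because G4 -4->-2; new result 2.
  D12: re-runs because F9 4->2; new result -2 (unchanged).
  H1: re-runs because G4 -4->-2; new result 4.
  B10: re-runs because H1 8->4; new result 2 (unchanged).
  C11: re-runs because H1 8->4; F2 -4->0; new result 4.
  G10: re-runs because C11 8->4; new result 4.
  D9: re-runs because G10 8->4; new result 4.
  D2: re-runs because G10 8->4; D9 8->4; new result 4.
  E5: re-runs because D2 8->4; new result 2.
  F3: re-runs because C11 8->4; E5 6->2; new result 2 (unchanged).
  D7: re-examined; everything it read last time is the same (F3 unchanged) — cache 2 kept, no run.
  F5: re-runs because D9 8->4; new result 2 (unchanged).
  D3: re-examined; everything it read last time is the same (F5 unchanged, D7 unchanged) — cache 4 kept, no run.
  C7: re-examined; everything it read last time is the same (D3 unchanged, F5 unchanged) — cache 4 kept, no run.

The important point: at D7 every value read last time is unchanged, so the dirty flag clears without a run.

C7 now evaluates to 4.
Run set: B10, C11, D2, D9, D12, E5, F3, F5, F7, F9, G4, G10, H1 (13 run).
Changed values: C11, D2, D9, E5, F2, F9, G4, G10, H1.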